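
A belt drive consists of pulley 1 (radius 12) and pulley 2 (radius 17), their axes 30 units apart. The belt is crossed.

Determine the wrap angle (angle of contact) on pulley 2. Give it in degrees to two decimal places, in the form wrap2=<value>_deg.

wrap2=330.33_deg

crossed belt: β = asin((r1+r2)/C) = asin(29/30) = 75.1649°
wrap1 = wrap2 = π + 2β = 330.3298°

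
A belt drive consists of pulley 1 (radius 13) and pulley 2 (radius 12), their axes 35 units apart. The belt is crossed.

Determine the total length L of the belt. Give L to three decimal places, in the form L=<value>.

crossed belt: β = asin((r1+r2)/C) = asin(25/35) = 45.5847°
wrap1 = wrap2 = π + 2β = 271.1694°
tangent length = C·cosβ = 24.4949
L = (r1+r2)·wrap + 2·C·cosβ = 25·4.7328 + 2·24.4949 = 167.3098

L=167.310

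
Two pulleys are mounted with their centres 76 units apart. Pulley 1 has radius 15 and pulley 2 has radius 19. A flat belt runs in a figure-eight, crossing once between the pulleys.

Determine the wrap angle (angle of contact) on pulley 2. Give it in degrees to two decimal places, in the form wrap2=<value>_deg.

wrap2=233.15_deg

crossed belt: β = asin((r1+r2)/C) = asin(34/76) = 26.5750°
wrap1 = wrap2 = π + 2β = 233.1499°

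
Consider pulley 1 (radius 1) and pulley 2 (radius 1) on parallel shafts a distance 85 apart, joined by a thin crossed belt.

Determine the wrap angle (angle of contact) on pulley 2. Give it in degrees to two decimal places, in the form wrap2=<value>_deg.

crossed belt: β = asin((r1+r2)/C) = asin(2/85) = 1.3483°
wrap1 = wrap2 = π + 2β = 182.6965°

wrap2=182.70_deg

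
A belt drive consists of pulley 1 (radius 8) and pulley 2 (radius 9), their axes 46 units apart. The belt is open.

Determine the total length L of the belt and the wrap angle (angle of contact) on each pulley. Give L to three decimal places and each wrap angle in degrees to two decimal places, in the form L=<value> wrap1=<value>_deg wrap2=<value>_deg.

L=145.429 wrap1=177.51_deg wrap2=182.49_deg

open belt: β = asin((r2−r1)/C) = asin(1/46) = 1.2457°
wrap1 = π − 2β = 177.5087°
wrap2 = π + 2β = 182.4913°
tangent length = C·cosβ = 45.9891
L = r1·wrap1 + r2·wrap2 + 2·C·cosβ = 8·3.0981 + 9·3.1851 + 2·45.9891 = 145.4288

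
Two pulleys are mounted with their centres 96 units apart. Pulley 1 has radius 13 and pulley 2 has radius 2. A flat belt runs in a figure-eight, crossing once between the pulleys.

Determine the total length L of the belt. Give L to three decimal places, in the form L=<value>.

L=241.472

crossed belt: β = asin((r1+r2)/C) = asin(15/96) = 8.9893°
wrap1 = wrap2 = π + 2β = 197.9786°
tangent length = C·cosβ = 94.8209
L = (r1+r2)·wrap + 2·C·cosβ = 15·3.4554 + 2·94.8209 = 241.4724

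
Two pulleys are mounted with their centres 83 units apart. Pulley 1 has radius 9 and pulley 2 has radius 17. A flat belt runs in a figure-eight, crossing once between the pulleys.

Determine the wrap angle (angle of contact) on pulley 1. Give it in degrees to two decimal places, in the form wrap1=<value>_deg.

wrap1=216.51_deg

crossed belt: β = asin((r1+r2)/C) = asin(26/83) = 18.2554°
wrap1 = wrap2 = π + 2β = 216.5108°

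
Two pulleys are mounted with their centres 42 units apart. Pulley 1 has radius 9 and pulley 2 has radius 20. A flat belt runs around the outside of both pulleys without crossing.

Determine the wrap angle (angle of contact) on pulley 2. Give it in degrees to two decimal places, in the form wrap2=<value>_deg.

open belt: β = asin((r2−r1)/C) = asin(11/42) = 15.1831°
wrap1 = π − 2β = 149.6338°
wrap2 = π + 2β = 210.3662°

wrap2=210.37_deg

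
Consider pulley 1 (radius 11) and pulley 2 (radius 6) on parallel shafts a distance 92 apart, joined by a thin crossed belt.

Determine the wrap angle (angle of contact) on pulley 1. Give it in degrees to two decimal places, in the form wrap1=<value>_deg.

wrap1=201.30_deg

crossed belt: β = asin((r1+r2)/C) = asin(17/92) = 10.6485°
wrap1 = wrap2 = π + 2β = 201.2969°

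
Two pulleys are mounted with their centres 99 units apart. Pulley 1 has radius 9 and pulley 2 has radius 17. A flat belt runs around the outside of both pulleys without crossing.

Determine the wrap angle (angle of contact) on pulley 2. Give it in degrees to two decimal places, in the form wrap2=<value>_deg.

open belt: β = asin((r2−r1)/C) = asin(8/99) = 4.6350°
wrap1 = π − 2β = 170.7300°
wrap2 = π + 2β = 189.2700°

wrap2=189.27_deg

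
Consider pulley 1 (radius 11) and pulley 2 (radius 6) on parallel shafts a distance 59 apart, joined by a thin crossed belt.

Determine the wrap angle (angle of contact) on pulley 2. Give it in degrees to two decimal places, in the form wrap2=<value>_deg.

wrap2=213.49_deg

crossed belt: β = asin((r1+r2)/C) = asin(17/59) = 16.7464°
wrap1 = wrap2 = π + 2β = 213.4927°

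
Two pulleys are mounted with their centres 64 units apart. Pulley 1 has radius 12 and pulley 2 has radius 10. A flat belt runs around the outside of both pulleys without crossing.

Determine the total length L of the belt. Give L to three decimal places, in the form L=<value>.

open belt: β = asin((r2−r1)/C) = asin(-2/64) = -1.7908°
wrap1 = π − 2β = 183.5816°
wrap2 = π + 2β = 176.4184°
tangent length = C·cosβ = 63.9687
L = r1·wrap1 + r2·wrap2 + 2·C·cosβ = 12·3.2041 + 10·3.0791 + 2·63.9687 = 197.1775

L=197.178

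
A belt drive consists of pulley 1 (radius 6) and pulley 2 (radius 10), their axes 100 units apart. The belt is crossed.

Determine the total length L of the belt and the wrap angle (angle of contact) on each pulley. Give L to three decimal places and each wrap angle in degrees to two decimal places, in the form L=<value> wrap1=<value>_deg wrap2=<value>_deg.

crossed belt: β = asin((r1+r2)/C) = asin(16/100) = 9.2069°
wrap1 = wrap2 = π + 2β = 198.4138°
tangent length = C·cosβ = 98.7117
L = (r1+r2)·wrap + 2·C·cosβ = 16·3.4630 + 2·98.7117 = 252.8310

L=252.831 wrap1=198.41_deg wrap2=198.41_deg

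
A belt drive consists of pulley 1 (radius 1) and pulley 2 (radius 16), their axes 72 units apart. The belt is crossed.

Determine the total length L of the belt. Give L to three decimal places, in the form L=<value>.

L=201.440

crossed belt: β = asin((r1+r2)/C) = asin(17/72) = 13.6571°
wrap1 = wrap2 = π + 2β = 207.3143°
tangent length = C·cosβ = 69.9643
L = (r1+r2)·wrap + 2·C·cosβ = 17·3.6183 + 2·69.9643 = 201.4399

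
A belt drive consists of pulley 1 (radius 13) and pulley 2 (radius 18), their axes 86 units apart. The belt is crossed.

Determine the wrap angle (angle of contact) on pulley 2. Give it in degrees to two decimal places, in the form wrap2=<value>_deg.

wrap2=222.26_deg

crossed belt: β = asin((r1+r2)/C) = asin(31/86) = 21.1288°
wrap1 = wrap2 = π + 2β = 222.2575°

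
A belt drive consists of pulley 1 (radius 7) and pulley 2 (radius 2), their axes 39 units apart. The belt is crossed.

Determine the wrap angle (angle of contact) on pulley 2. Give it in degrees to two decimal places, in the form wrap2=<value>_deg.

wrap2=206.68_deg

crossed belt: β = asin((r1+r2)/C) = asin(9/39) = 13.3424°
wrap1 = wrap2 = π + 2β = 206.6847°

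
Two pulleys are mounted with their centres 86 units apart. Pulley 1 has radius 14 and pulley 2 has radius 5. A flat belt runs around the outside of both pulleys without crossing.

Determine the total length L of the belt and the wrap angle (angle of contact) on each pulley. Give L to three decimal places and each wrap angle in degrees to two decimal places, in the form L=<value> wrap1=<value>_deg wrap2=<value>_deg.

L=232.633 wrap1=192.01_deg wrap2=167.99_deg

open belt: β = asin((r2−r1)/C) = asin(-9/86) = -6.0071°
wrap1 = π − 2β = 192.0141°
wrap2 = π + 2β = 167.9859°
tangent length = C·cosβ = 85.5278
L = r1·wrap1 + r2·wrap2 + 2·C·cosβ = 14·3.3513 + 5·2.9319 + 2·85.5278 = 232.6330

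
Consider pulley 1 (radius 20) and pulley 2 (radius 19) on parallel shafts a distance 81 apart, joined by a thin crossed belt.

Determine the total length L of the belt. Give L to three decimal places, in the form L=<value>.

L=303.691

crossed belt: β = asin((r1+r2)/C) = asin(39/81) = 28.7822°
wrap1 = wrap2 = π + 2β = 237.5644°
tangent length = C·cosβ = 70.9930
L = (r1+r2)·wrap + 2·C·cosβ = 39·4.1463 + 2·70.9930 = 303.6909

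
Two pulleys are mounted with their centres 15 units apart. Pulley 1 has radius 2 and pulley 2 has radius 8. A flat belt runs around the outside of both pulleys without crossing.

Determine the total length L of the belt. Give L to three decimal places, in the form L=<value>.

open belt: β = asin((r2−r1)/C) = asin(6/15) = 23.5782°
wrap1 = π − 2β = 132.8436°
wrap2 = π + 2β = 227.1564°
tangent length = C·cosβ = 13.7477
L = r1·wrap1 + r2·wrap2 + 2·C·cosβ = 2·2.3186 + 8·3.9646 + 2·13.7477 = 63.8496

L=63.850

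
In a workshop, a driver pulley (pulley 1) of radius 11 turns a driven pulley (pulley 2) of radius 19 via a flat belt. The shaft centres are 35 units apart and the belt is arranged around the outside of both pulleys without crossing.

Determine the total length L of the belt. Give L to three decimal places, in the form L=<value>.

L=166.084

open belt: β = asin((r2−r1)/C) = asin(8/35) = 13.2130°
wrap1 = π − 2β = 153.5740°
wrap2 = π + 2β = 206.4260°
tangent length = C·cosβ = 34.0735
L = r1·wrap1 + r2·wrap2 + 2·C·cosβ = 11·2.6804 + 19·3.6028 + 2·34.0735 = 166.0844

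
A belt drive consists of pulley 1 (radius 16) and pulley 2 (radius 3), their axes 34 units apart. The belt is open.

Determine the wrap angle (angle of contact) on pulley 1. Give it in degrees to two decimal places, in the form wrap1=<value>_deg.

wrap1=224.96_deg

open belt: β = asin((r2−r1)/C) = asin(-13/34) = -22.4795°
wrap1 = π − 2β = 224.9590°
wrap2 = π + 2β = 135.0410°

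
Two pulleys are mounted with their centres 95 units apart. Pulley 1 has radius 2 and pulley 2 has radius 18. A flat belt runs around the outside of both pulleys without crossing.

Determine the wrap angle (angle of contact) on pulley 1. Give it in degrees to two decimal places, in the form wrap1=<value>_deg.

open belt: β = asin((r2−r1)/C) = asin(16/95) = 9.6960°
wrap1 = π − 2β = 160.6079°
wrap2 = π + 2β = 199.3921°

wrap1=160.61_deg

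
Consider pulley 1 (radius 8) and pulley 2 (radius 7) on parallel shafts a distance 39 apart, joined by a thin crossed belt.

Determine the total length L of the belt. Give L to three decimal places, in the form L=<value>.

crossed belt: β = asin((r1+r2)/C) = asin(15/39) = 22.6199°
wrap1 = wrap2 = π + 2β = 225.2397°
tangent length = C·cosβ = 36.0000
L = (r1+r2)·wrap + 2·C·cosβ = 15·3.9312 + 2·36.0000 = 130.9676

L=130.968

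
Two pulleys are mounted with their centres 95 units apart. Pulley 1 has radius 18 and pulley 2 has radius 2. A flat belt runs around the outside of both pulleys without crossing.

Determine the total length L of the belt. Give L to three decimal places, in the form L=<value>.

open belt: β = asin((r2−r1)/C) = asin(-16/95) = -9.6960°
wrap1 = π − 2β = 199.3921°
wrap2 = π + 2β = 160.6079°
tangent length = C·cosβ = 93.6429
L = r1·wrap1 + r2·wrap2 + 2·C·cosβ = 18·3.4800 + 2·2.8031 + 2·93.6429 = 255.5330

L=255.533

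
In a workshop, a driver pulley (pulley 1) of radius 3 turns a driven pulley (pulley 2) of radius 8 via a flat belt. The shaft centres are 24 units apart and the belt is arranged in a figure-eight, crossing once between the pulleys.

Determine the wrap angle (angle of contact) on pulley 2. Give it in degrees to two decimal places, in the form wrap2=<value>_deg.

crossed belt: β = asin((r1+r2)/C) = asin(11/24) = 27.2796°
wrap1 = wrap2 = π + 2β = 234.5592°

wrap2=234.56_deg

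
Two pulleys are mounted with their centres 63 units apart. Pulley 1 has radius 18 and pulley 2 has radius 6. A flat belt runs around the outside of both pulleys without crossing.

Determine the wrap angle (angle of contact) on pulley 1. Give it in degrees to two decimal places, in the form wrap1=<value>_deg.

open belt: β = asin((r2−r1)/C) = asin(-12/63) = -10.9806°
wrap1 = π − 2β = 201.9612°
wrap2 = π + 2β = 158.0388°

wrap1=201.96_deg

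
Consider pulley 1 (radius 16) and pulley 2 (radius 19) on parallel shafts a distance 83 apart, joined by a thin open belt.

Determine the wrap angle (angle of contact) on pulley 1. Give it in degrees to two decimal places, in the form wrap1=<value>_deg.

open belt: β = asin((r2−r1)/C) = asin(3/83) = 2.0714°
wrap1 = π − 2β = 175.8572°
wrap2 = π + 2β = 184.1428°

wrap1=175.86_deg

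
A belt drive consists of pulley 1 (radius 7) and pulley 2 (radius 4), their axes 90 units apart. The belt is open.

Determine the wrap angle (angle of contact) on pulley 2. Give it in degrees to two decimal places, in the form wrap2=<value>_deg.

open belt: β = asin((r2−r1)/C) = asin(-3/90) = -1.9102°
wrap1 = π − 2β = 183.8204°
wrap2 = π + 2β = 176.1796°

wrap2=176.18_deg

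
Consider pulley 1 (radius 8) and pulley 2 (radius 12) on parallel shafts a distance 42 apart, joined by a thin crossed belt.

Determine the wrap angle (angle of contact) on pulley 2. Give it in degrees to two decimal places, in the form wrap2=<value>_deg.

crossed belt: β = asin((r1+r2)/C) = asin(20/42) = 28.4369°
wrap1 = wrap2 = π + 2β = 236.8738°

wrap2=236.87_deg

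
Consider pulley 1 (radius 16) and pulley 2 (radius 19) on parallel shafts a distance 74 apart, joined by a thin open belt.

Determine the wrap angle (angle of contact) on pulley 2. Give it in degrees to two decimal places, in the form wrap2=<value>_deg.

wrap2=184.65_deg

open belt: β = asin((r2−r1)/C) = asin(3/74) = 2.3234°
wrap1 = π − 2β = 175.3531°
wrap2 = π + 2β = 184.6469°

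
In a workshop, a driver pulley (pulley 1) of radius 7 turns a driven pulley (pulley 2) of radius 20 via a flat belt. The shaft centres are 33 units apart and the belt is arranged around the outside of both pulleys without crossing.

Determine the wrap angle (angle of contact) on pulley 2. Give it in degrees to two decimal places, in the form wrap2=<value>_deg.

wrap2=226.40_deg

open belt: β = asin((r2−r1)/C) = asin(13/33) = 23.1998°
wrap1 = π − 2β = 133.6003°
wrap2 = π + 2β = 226.3997°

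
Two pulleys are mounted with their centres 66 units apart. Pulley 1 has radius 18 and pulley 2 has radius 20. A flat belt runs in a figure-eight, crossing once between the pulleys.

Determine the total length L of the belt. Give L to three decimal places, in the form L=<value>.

L=273.935

crossed belt: β = asin((r1+r2)/C) = asin(38/66) = 35.1527°
wrap1 = wrap2 = π + 2β = 250.3054°
tangent length = C·cosβ = 53.9630
L = (r1+r2)·wrap + 2·C·cosβ = 38·4.3687 + 2·53.9630 = 273.9347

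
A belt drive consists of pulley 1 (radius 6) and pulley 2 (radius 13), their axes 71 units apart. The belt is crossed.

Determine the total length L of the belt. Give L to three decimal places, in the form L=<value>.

L=206.806

crossed belt: β = asin((r1+r2)/C) = asin(19/71) = 15.5218°
wrap1 = wrap2 = π + 2β = 211.0437°
tangent length = C·cosβ = 68.4105
L = (r1+r2)·wrap + 2·C·cosβ = 19·3.6834 + 2·68.4105 = 206.8058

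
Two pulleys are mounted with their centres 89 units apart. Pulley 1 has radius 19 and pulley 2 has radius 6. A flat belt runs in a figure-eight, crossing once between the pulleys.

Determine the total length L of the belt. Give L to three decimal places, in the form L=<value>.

crossed belt: β = asin((r1+r2)/C) = asin(25/89) = 16.3139°
wrap1 = wrap2 = π + 2β = 212.6277°
tangent length = C·cosβ = 85.4166
L = (r1+r2)·wrap + 2·C·cosβ = 25·3.7111 + 2·85.4166 = 263.6096

L=263.610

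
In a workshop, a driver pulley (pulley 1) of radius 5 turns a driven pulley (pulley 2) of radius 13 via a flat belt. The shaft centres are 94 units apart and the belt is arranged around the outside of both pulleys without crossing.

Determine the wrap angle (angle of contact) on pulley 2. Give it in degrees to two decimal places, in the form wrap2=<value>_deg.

open belt: β = asin((r2−r1)/C) = asin(8/94) = 4.8821°
wrap1 = π − 2β = 170.2357°
wrap2 = π + 2β = 189.7643°

wrap2=189.76_deg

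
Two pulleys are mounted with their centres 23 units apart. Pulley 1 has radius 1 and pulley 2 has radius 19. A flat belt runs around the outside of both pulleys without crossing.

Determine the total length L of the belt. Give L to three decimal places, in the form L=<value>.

open belt: β = asin((r2−r1)/C) = asin(18/23) = 51.5000°
wrap1 = π − 2β = 76.9999°
wrap2 = π + 2β = 283.0001°
tangent length = C·cosβ = 14.3178
L = r1·wrap1 + r2·wrap2 + 2·C·cosβ = 1·1.3439 + 19·4.9393 + 2·14.3178 = 123.8259

L=123.826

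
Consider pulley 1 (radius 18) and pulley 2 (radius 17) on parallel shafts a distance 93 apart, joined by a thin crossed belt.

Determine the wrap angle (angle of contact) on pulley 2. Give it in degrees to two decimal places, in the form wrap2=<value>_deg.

wrap2=224.21_deg

crossed belt: β = asin((r1+r2)/C) = asin(35/93) = 22.1074°
wrap1 = wrap2 = π + 2β = 224.2148°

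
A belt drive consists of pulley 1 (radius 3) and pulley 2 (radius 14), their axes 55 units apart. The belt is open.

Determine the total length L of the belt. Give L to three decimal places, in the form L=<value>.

open belt: β = asin((r2−r1)/C) = asin(11/55) = 11.5370°
wrap1 = π − 2β = 156.9261°
wrap2 = π + 2β = 203.0739°
tangent length = C·cosβ = 53.8888
L = r1·wrap1 + r2·wrap2 + 2·C·cosβ = 3·2.7389 + 14·3.5443 + 2·53.8888 = 165.6145

L=165.614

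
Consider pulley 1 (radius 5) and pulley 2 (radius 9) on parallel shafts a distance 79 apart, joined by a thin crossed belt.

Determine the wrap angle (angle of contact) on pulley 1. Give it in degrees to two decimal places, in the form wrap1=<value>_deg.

crossed belt: β = asin((r1+r2)/C) = asin(14/79) = 10.2076°
wrap1 = wrap2 = π + 2β = 200.4152°

wrap1=200.42_deg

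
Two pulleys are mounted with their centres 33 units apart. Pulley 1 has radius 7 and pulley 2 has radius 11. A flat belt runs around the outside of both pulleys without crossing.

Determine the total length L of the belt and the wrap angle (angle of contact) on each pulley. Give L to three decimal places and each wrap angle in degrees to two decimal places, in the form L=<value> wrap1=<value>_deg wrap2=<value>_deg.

open belt: β = asin((r2−r1)/C) = asin(4/33) = 6.9621°
wrap1 = π − 2β = 166.0759°
wrap2 = π + 2β = 193.9241°
tangent length = C·cosβ = 32.7567
L = r1·wrap1 + r2·wrap2 + 2·C·cosβ = 7·2.8986 + 11·3.3846 + 2·32.7567 = 123.0341

L=123.034 wrap1=166.08_deg wrap2=193.92_deg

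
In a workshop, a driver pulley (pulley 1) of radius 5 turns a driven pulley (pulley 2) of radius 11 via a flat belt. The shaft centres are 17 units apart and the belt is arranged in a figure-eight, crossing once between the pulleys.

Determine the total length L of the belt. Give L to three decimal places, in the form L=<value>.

L=100.990

crossed belt: β = asin((r1+r2)/C) = asin(16/17) = 70.2501°
wrap1 = wrap2 = π + 2β = 320.5002°
tangent length = C·cosβ = 5.7446
L = (r1+r2)·wrap + 2·C·cosβ = 16·5.5938 + 2·5.7446 = 100.9897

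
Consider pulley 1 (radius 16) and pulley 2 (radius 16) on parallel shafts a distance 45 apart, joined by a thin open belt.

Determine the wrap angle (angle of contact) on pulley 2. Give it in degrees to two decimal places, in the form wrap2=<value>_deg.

wrap2=180.00_deg

open belt: β = asin((r2−r1)/C) = asin(0/45) = 0.0000°
wrap1 = π − 2β = 180.0000°
wrap2 = π + 2β = 180.0000°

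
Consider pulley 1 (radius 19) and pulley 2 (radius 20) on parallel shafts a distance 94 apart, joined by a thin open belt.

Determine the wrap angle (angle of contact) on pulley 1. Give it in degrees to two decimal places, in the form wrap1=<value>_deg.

wrap1=178.78_deg

open belt: β = asin((r2−r1)/C) = asin(1/94) = 0.6095°
wrap1 = π − 2β = 178.7809°
wrap2 = π + 2β = 181.2191°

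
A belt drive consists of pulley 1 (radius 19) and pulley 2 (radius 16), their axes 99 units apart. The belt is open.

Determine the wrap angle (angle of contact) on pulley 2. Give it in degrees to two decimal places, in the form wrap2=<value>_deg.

open belt: β = asin((r2−r1)/C) = asin(-3/99) = -1.7365°
wrap1 = π − 2β = 183.4730°
wrap2 = π + 2β = 176.5270°

wrap2=176.53_deg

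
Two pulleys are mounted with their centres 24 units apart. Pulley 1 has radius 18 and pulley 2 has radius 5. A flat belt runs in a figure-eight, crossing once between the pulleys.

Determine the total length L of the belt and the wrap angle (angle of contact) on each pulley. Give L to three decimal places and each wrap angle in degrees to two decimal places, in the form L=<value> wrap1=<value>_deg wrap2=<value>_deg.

L=144.899 wrap1=326.80_deg wrap2=326.80_deg

crossed belt: β = asin((r1+r2)/C) = asin(23/24) = 73.4022°
wrap1 = wrap2 = π + 2β = 326.8043°
tangent length = C·cosβ = 6.8557
L = (r1+r2)·wrap + 2·C·cosβ = 23·5.7038 + 2·6.8557 = 144.8990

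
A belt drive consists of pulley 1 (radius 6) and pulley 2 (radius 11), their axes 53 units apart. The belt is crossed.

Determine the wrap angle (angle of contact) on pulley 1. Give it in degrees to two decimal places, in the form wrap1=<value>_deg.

crossed belt: β = asin((r1+r2)/C) = asin(17/53) = 18.7086°
wrap1 = wrap2 = π + 2β = 217.4171°

wrap1=217.42_deg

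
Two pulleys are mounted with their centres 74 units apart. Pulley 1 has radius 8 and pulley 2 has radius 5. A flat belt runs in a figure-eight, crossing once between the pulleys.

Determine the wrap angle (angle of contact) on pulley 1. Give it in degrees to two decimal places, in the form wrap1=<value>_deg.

crossed belt: β = asin((r1+r2)/C) = asin(13/74) = 10.1180°
wrap1 = wrap2 = π + 2β = 200.2360°

wrap1=200.24_deg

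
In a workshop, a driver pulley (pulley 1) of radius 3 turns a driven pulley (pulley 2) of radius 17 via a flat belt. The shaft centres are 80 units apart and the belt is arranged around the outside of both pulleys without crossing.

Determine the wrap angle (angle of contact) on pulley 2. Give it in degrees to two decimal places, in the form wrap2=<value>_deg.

open belt: β = asin((r2−r1)/C) = asin(14/80) = 10.0787°
wrap1 = π − 2β = 159.8427°
wrap2 = π + 2β = 200.1573°

wrap2=200.16_deg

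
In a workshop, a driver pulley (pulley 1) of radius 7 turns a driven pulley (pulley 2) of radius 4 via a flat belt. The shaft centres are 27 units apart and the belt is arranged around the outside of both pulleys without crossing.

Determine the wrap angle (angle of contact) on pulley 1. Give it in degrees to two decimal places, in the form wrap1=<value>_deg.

wrap1=192.76_deg

open belt: β = asin((r2−r1)/C) = asin(-3/27) = -6.3794°
wrap1 = π − 2β = 192.7587°
wrap2 = π + 2β = 167.2413°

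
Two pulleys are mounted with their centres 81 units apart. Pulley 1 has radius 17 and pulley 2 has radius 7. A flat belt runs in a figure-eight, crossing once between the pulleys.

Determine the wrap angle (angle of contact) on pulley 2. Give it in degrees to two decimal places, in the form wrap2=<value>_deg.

wrap2=214.47_deg

crossed belt: β = asin((r1+r2)/C) = asin(24/81) = 17.2353°
wrap1 = wrap2 = π + 2β = 214.4706°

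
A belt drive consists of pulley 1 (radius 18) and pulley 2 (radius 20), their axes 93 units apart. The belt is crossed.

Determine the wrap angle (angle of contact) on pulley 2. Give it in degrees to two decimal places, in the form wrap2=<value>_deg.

crossed belt: β = asin((r1+r2)/C) = asin(38/93) = 24.1171°
wrap1 = wrap2 = π + 2β = 228.2341°

wrap2=228.23_deg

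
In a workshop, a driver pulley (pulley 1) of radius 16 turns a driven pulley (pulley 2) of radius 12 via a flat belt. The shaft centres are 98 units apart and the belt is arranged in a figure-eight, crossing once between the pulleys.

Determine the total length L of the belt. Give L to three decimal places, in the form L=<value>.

crossed belt: β = asin((r1+r2)/C) = asin(28/98) = 16.6015°
wrap1 = wrap2 = π + 2β = 213.2031°
tangent length = C·cosβ = 93.9149
L = (r1+r2)·wrap + 2·C·cosβ = 28·3.7211 + 2·93.9149 = 292.0204

L=292.020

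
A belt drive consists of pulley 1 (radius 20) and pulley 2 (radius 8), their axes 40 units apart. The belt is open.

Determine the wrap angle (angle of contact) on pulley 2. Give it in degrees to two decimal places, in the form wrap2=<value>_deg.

wrap2=145.08_deg

open belt: β = asin((r2−r1)/C) = asin(-12/40) = -17.4576°
wrap1 = π − 2β = 214.9152°
wrap2 = π + 2β = 145.0848°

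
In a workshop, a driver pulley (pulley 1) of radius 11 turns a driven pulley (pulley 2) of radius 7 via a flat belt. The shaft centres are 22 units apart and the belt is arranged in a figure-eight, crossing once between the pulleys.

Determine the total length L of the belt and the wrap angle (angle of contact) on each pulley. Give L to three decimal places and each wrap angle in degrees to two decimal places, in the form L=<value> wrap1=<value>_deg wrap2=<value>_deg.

crossed belt: β = asin((r1+r2)/C) = asin(18/22) = 54.9032°
wrap1 = wrap2 = π + 2β = 289.8064°
tangent length = C·cosβ = 12.6491
L = (r1+r2)·wrap + 2·C·cosβ = 18·5.0581 + 2·12.6491 = 116.3436

L=116.344 wrap1=289.81_deg wrap2=289.81_deg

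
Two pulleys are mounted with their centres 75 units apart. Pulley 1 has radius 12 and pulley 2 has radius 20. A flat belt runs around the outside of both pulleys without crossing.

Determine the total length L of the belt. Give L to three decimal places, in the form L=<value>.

L=251.385

open belt: β = asin((r2−r1)/C) = asin(8/75) = 6.1232°
wrap1 = π − 2β = 167.7536°
wrap2 = π + 2β = 192.2464°
tangent length = C·cosβ = 74.5721
L = r1·wrap1 + r2·wrap2 + 2·C·cosβ = 12·2.9279 + 20·3.3553 + 2·74.5721 = 251.3851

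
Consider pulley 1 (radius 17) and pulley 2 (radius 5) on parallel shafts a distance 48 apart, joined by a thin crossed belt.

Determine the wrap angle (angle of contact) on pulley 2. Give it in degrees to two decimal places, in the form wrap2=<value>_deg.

crossed belt: β = asin((r1+r2)/C) = asin(22/48) = 27.2796°
wrap1 = wrap2 = π + 2β = 234.5592°

wrap2=234.56_deg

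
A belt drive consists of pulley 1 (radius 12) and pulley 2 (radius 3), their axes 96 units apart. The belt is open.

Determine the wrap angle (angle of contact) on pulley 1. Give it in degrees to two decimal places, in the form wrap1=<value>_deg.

wrap1=190.76_deg

open belt: β = asin((r2−r1)/C) = asin(-9/96) = -5.3794°
wrap1 = π − 2β = 190.7588°
wrap2 = π + 2β = 169.2412°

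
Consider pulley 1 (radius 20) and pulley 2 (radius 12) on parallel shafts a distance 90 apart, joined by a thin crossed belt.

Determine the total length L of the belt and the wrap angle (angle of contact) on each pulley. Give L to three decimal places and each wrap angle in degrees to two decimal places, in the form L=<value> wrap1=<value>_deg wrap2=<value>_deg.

crossed belt: β = asin((r1+r2)/C) = asin(32/90) = 20.8275°
wrap1 = wrap2 = π + 2β = 221.6550°
tangent length = C·cosβ = 84.1190
L = (r1+r2)·wrap + 2·C·cosβ = 32·3.8686 + 2·84.1190 = 292.0334

L=292.033 wrap1=221.65_deg wrap2=221.65_deg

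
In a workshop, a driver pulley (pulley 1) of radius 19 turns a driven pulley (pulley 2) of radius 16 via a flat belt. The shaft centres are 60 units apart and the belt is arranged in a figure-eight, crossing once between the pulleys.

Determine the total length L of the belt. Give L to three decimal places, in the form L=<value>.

L=251.022

crossed belt: β = asin((r1+r2)/C) = asin(35/60) = 35.6853°
wrap1 = wrap2 = π + 2β = 251.3707°
tangent length = C·cosβ = 48.7340
L = (r1+r2)·wrap + 2·C·cosβ = 35·4.3872 + 2·48.7340 = 251.0215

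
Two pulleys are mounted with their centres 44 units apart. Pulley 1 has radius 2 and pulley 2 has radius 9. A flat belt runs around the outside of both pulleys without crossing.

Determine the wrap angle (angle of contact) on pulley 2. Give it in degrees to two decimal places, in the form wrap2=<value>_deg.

open belt: β = asin((r2−r1)/C) = asin(7/44) = 9.1541°
wrap1 = π − 2β = 161.6917°
wrap2 = π + 2β = 198.3083°

wrap2=198.31_deg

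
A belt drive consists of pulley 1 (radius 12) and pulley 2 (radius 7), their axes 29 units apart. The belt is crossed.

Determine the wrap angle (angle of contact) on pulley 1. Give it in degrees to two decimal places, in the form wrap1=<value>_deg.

crossed belt: β = asin((r1+r2)/C) = asin(19/29) = 40.9327°
wrap1 = wrap2 = π + 2β = 261.8654°

wrap1=261.87_deg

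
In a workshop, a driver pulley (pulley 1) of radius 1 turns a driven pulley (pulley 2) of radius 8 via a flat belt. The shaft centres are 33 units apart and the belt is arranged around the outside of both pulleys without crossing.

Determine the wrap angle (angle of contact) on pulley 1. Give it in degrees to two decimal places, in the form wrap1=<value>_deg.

wrap1=155.51_deg

open belt: β = asin((r2−r1)/C) = asin(7/33) = 12.2467°
wrap1 = π − 2β = 155.5066°
wrap2 = π + 2β = 204.4934°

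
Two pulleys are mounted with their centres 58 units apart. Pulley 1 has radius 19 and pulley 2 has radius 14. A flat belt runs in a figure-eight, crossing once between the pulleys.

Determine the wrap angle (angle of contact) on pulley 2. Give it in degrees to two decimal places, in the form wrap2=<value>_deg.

wrap2=249.36_deg

crossed belt: β = asin((r1+r2)/C) = asin(33/58) = 34.6781°
wrap1 = wrap2 = π + 2β = 249.3562°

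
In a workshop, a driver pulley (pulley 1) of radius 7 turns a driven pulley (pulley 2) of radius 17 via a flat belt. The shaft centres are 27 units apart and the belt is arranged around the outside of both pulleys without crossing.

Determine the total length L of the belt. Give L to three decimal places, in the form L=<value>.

open belt: β = asin((r2−r1)/C) = asin(10/27) = 21.7385°
wrap1 = π − 2β = 136.5231°
wrap2 = π + 2β = 223.4769°
tangent length = C·cosβ = 25.0799
L = r1·wrap1 + r2·wrap2 + 2·C·cosβ = 7·2.3828 + 17·3.9004 + 2·25.0799 = 133.1461

L=133.146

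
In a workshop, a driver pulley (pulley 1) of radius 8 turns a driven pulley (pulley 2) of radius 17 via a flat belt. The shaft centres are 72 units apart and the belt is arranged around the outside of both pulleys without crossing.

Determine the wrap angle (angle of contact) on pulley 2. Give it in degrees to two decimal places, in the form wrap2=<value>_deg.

wrap2=194.36_deg

open belt: β = asin((r2−r1)/C) = asin(9/72) = 7.1808°
wrap1 = π − 2β = 165.6385°
wrap2 = π + 2β = 194.3615°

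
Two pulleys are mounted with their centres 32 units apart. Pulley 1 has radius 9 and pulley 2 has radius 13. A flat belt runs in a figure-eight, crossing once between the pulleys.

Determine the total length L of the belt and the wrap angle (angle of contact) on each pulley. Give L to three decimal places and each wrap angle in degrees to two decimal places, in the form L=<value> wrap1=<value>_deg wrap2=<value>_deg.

L=148.945 wrap1=266.87_deg wrap2=266.87_deg

crossed belt: β = asin((r1+r2)/C) = asin(22/32) = 43.4325°
wrap1 = wrap2 = π + 2β = 266.8651°
tangent length = C·cosβ = 23.2379
L = (r1+r2)·wrap + 2·C·cosβ = 22·4.6577 + 2·23.2379 = 148.9446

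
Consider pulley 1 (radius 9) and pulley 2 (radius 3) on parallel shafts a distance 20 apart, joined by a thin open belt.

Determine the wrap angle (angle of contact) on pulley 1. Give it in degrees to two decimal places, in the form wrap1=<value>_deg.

wrap1=214.92_deg

open belt: β = asin((r2−r1)/C) = asin(-6/20) = -17.4576°
wrap1 = π − 2β = 214.9152°
wrap2 = π + 2β = 145.0848°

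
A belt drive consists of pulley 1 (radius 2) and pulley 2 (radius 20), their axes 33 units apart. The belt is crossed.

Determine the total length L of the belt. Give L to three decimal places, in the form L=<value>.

L=150.417

crossed belt: β = asin((r1+r2)/C) = asin(22/33) = 41.8103°
wrap1 = wrap2 = π + 2β = 263.6206°
tangent length = C·cosβ = 24.5967
L = (r1+r2)·wrap + 2·C·cosβ = 22·4.6010 + 2·24.5967 = 150.4166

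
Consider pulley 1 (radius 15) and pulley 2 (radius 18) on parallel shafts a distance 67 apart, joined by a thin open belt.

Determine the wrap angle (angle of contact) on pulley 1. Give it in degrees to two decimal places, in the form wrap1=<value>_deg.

wrap1=174.87_deg

open belt: β = asin((r2−r1)/C) = asin(3/67) = 2.5663°
wrap1 = π − 2β = 174.8673°
wrap2 = π + 2β = 185.1327°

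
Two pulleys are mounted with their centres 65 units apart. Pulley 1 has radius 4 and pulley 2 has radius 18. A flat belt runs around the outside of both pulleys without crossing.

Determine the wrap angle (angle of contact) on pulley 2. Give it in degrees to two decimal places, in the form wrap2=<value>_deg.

wrap2=204.88_deg

open belt: β = asin((r2−r1)/C) = asin(14/65) = 12.4381°
wrap1 = π − 2β = 155.1238°
wrap2 = π + 2β = 204.8762°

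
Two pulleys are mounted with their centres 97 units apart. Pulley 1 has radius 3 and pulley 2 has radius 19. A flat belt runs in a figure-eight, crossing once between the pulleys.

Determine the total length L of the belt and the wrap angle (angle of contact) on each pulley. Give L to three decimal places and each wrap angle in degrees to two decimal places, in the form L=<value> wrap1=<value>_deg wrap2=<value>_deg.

crossed belt: β = asin((r1+r2)/C) = asin(22/97) = 13.1090°
wrap1 = wrap2 = π + 2β = 206.2180°
tangent length = C·cosβ = 94.4722
L = (r1+r2)·wrap + 2·C·cosβ = 22·3.5992 + 2·94.4722 = 268.1265

L=268.126 wrap1=206.22_deg wrap2=206.22_deg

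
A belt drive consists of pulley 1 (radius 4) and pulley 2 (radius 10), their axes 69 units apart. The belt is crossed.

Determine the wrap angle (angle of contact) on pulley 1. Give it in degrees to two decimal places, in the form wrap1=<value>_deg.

wrap1=203.41_deg

crossed belt: β = asin((r1+r2)/C) = asin(14/69) = 11.7065°
wrap1 = wrap2 = π + 2β = 203.4130°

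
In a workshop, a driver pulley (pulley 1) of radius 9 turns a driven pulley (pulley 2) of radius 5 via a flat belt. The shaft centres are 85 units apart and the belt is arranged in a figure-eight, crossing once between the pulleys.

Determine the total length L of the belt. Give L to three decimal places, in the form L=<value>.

L=216.293

crossed belt: β = asin((r1+r2)/C) = asin(14/85) = 9.4801°
wrap1 = wrap2 = π + 2β = 198.9603°
tangent length = C·cosβ = 83.8391
L = (r1+r2)·wrap + 2·C·cosβ = 14·3.4725 + 2·83.8391 = 216.2934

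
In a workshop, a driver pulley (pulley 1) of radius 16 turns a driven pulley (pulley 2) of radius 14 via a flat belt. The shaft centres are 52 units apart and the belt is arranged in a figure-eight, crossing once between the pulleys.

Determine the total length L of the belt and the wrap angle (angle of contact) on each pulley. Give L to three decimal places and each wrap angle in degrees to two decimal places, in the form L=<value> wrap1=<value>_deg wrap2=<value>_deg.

crossed belt: β = asin((r1+r2)/C) = asin(30/52) = 35.2344°
wrap1 = wrap2 = π + 2β = 250.4688°
tangent length = C·cosβ = 42.4735
L = (r1+r2)·wrap + 2·C·cosβ = 30·4.3715 + 2·42.4735 = 216.0922

L=216.092 wrap1=250.47_deg wrap2=250.47_deg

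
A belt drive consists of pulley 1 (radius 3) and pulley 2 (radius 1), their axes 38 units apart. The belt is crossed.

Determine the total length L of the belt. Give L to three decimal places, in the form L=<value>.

crossed belt: β = asin((r1+r2)/C) = asin(4/38) = 6.0423°
wrap1 = wrap2 = π + 2β = 192.0847°
tangent length = C·cosβ = 37.7889
L = (r1+r2)·wrap + 2·C·cosβ = 4·3.3525 + 2·37.7889 = 88.9878

L=88.988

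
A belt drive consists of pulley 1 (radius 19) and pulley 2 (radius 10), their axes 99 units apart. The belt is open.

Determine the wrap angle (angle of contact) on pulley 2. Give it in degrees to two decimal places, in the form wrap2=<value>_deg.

wrap2=169.57_deg

open belt: β = asin((r2−r1)/C) = asin(-9/99) = -5.2159°
wrap1 = π − 2β = 190.4318°
wrap2 = π + 2β = 169.5682°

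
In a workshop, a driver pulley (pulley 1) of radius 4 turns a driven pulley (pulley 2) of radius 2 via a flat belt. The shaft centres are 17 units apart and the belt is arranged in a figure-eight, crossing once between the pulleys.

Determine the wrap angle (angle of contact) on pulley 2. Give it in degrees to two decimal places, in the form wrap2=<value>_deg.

wrap2=221.33_deg

crossed belt: β = asin((r1+r2)/C) = asin(6/17) = 20.6673°
wrap1 = wrap2 = π + 2β = 221.3346°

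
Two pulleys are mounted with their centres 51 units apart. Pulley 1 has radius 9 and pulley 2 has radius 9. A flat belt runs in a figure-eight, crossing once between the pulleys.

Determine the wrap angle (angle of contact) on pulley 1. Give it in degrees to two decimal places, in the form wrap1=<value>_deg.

wrap1=221.33_deg

crossed belt: β = asin((r1+r2)/C) = asin(18/51) = 20.6673°
wrap1 = wrap2 = π + 2β = 221.3346°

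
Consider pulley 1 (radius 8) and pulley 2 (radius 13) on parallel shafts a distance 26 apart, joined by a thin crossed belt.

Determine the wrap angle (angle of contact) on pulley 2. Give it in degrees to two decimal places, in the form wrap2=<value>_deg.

wrap2=287.74_deg

crossed belt: β = asin((r1+r2)/C) = asin(21/26) = 53.8711°
wrap1 = wrap2 = π + 2β = 287.7421°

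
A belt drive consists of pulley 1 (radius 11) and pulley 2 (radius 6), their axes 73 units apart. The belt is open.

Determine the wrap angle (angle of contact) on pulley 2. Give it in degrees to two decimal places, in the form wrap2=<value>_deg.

open belt: β = asin((r2−r1)/C) = asin(-5/73) = -3.9274°
wrap1 = π − 2β = 187.8549°
wrap2 = π + 2β = 172.1451°

wrap2=172.15_deg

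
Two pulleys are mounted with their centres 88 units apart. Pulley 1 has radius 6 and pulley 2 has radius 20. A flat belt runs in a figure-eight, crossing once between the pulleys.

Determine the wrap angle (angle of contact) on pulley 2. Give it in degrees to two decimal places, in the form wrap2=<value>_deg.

wrap2=214.37_deg

crossed belt: β = asin((r1+r2)/C) = asin(26/88) = 17.1848°
wrap1 = wrap2 = π + 2β = 214.3696°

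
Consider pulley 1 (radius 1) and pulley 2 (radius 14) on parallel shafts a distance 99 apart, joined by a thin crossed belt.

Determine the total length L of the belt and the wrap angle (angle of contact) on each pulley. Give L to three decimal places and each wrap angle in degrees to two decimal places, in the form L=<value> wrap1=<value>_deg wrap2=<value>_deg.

L=247.401 wrap1=197.43_deg wrap2=197.43_deg

crossed belt: β = asin((r1+r2)/C) = asin(15/99) = 8.7147°
wrap1 = wrap2 = π + 2β = 197.4295°
tangent length = C·cosβ = 97.8570
L = (r1+r2)·wrap + 2·C·cosβ = 15·3.4458 + 2·97.8570 = 247.4010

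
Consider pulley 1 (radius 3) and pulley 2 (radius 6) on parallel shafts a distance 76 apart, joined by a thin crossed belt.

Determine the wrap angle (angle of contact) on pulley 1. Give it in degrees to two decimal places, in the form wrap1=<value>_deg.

wrap1=193.60_deg

crossed belt: β = asin((r1+r2)/C) = asin(9/76) = 6.8010°
wrap1 = wrap2 = π + 2β = 193.6020°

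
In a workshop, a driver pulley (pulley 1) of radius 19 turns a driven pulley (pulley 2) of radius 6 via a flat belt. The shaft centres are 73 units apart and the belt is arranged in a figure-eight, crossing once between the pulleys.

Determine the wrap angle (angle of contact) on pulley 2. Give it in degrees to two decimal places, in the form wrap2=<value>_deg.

wrap2=220.05_deg

crossed belt: β = asin((r1+r2)/C) = asin(25/73) = 20.0272°
wrap1 = wrap2 = π + 2β = 220.0543°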